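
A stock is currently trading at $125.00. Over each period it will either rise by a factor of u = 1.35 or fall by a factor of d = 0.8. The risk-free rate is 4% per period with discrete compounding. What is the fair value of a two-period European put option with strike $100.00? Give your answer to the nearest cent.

$5.87

Risk-neutral probability p = (1 + 0.04 − 0.8)/(1.35 − 0.8) = 0.2400/0.5500 = 0.4364
Terminal stock prices: S_uu = 227.8, S_ud = 135, S_dd = 80
Terminal payoffs (K − S): max(-127.8, 0) = 0, max(-35, 0) = 0, max(20, 0) = 20
Node u (S = 168.8): V_u = 1/1.04·[0.4364·0.0000 + 0.5636·0.0000] = 0.0000
Node d (S = 100): V_d = 1/1.04·[0.4364·0.0000 + 0.5636·20.0000] = 10.8392
Node 0 (S = 125): V_0 = 1/1.04·[0.4364·0.0000 + 0.5636·10.8392] = 5.8744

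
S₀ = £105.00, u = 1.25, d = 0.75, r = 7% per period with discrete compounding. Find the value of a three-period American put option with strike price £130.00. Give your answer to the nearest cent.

£25.00

Risk-neutral probability p = (1 + 0.07 − 0.75)/(1.25 − 0.75) = 0.3200/0.5000 = 0.6400
Terminal stock prices: S_uuu = 205.1, S_uud = 123, S_udd = 73.83, S_ddd = 44.3
Terminal payoffs (K − S): max(-75.08, 0) = 0, max(6.953, 0) = 6.953, max(56.17, 0) = 56.17, max(85.7, 0) = 85.7
Node uu (S = 164.1): continuation = 1/1.07·[0.6400·0.0000 + 0.3600·6.9531] = 2.3394; exercise value = 0.0000 ≤ continuation, so V_uu = 2.3394
Node ud (S = 98.44): continuation = 1/1.07·[0.6400·6.9531 + 0.3600·56.1719] = 23.0578; exercise value = 31.5625 > continuation, so V_ud = 31.5625 (exercise)
Node dd (S = 59.06): continuation = 1/1.07·[0.6400·56.1719 + 0.3600·85.7031] = 62.4328; exercise value = 70.9375 > continuation, so V_dd = 70.9375 (exercise)
Node u (S = 131.2): continuation = 1/1.07·[0.6400·2.3394 + 0.3600·31.5625] = 12.0184; exercise value = 0.0000 ≤ continuation, so V_u = 12.0184
Node d (S = 78.75): continuation = 1/1.07·[0.6400·31.5625 + 0.3600·70.9375] = 42.7453; exercise value = 51.2500 > continuation, so V_d = 51.2500 (exercise)
Node 0 (S = 105): continuation = 1/1.07·[0.6400·12.0184 + 0.3600·51.2500] = 24.4316; exercise value = 25.0000 > continuation, so V_0 = 25.0000 (exercise)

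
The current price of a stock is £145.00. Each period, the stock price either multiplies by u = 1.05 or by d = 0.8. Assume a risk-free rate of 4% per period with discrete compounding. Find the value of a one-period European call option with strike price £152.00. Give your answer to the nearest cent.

£0.23

Risk-neutral probability p = (1 + 0.04 − 0.8)/(1.05 − 0.8) = 0.2400/0.2500 = 0.9600
Terminal stock prices: S_u = 152.2, S_d = 116
Terminal payoffs (S − K): max(0.25, 0) = 0.25, max(-36, 0) = 0
Node 0 (S = 145): V_0 = 1/1.04·[0.9600·0.2500 + 0.0400·0.0000] = 0.2308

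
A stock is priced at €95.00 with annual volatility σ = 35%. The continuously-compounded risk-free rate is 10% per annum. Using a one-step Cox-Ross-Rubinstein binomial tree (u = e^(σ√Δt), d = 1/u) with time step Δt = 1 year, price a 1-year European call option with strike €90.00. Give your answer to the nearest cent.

CRR parameters: u = e^(σ√Δt) = e^(0.35·√1) = 1.4191, d = 1/u = 0.7047
Per-period rate: rΔt = 0.1·1 = 0.1, so R = e^0.1 = 1.1052
Risk-neutral probability p = (e^0.1 − 0.7047)/(1.4191 − 0.7047) = 0.4005/0.7144 = 0.5606
Terminal stock prices: S_u = 134.8, S_d = 66.95
Terminal payoffs (S − K): max(44.81, 0) = 44.81, max(-23.05, 0) = 0
Node 0 (S = 95): V_0 = e^(−0.1)·[0.5606·44.8114 + 0.4394·0.0000] = 22.7308

€22.73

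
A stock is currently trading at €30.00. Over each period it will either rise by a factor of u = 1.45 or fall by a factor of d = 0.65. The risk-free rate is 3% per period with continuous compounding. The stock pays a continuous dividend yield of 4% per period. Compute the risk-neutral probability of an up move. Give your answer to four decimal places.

Per-period risk-free factor R = e^0.03 = 1.0305; dividend-adjusted growth = e^(0.03−0.04) = 0.9900.
Risk-neutral probability p = (0.9900 − 0.65)/(1.45 − 0.65) = 0.3400/0.8000 = 0.4251

p = 0.4251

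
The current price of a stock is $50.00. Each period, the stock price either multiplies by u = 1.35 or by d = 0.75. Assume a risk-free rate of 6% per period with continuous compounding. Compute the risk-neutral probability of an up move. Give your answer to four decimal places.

p = 0.5197

Risk-neutral probability p = (e^0.06 − 0.75)/(1.35 − 0.75) = 0.3118/0.6000 = 0.5197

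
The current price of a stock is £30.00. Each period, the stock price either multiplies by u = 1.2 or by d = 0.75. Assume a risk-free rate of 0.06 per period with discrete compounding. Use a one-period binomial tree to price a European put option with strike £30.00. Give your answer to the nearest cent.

Risk-neutral probability p = (1 + 0.06 − 0.75)/(1.2 − 0.75) = 0.3100/0.4500 = 0.6889
Terminal stock prices: S_u = 36, S_d = 22.5
Terminal payoffs (K − S): max(-6, 0) = 0, max(7.5, 0) = 7.5
Node 0 (S = 30): V_0 = 1/1.06·[0.6889·0.0000 + 0.3111·7.5000] = 2.2013

£2.20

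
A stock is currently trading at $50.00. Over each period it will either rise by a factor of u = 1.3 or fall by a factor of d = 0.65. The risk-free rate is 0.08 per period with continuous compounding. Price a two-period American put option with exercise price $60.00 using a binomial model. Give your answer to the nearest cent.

$11.83

Risk-neutral probability p = (e^0.08 − 0.65)/(1.3 − 0.65) = 0.4333/0.6500 = 0.6666
Terminal stock prices: S_uu = 84.5, S_ud = 42.25, S_dd = 21.13
Terminal payoffs (K − S): max(-24.5, 0) = 0, max(17.75, 0) = 17.75, max(38.88, 0) = 38.88
Node u (S = 65): continuation = e^(−0.08)·[0.6666·0.0000 + 0.3334·17.7500] = 5.4629; exercise value = 0.0000 ≤ continuation, so V_u = 5.4629
Node d (S = 32.5): continuation = e^(−0.08)·[0.6666·17.7500 + 0.3334·38.8750] = 22.8870; exercise value = 27.5000 > continuation, so V_d = 27.5000 (exercise)
Node 0 (S = 50): continuation = e^(−0.08)·[0.6666·5.4629 + 0.3334·27.5000] = 11.8253; exercise value = 10.0000 ≤ continuation, so V_0 = 11.8253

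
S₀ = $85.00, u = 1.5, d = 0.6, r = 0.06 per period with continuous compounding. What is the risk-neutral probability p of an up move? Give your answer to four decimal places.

Risk-neutral probability p = (e^0.06 − 0.6)/(1.5 − 0.6) = 0.4618/0.9000 = 0.5132

p = 0.5132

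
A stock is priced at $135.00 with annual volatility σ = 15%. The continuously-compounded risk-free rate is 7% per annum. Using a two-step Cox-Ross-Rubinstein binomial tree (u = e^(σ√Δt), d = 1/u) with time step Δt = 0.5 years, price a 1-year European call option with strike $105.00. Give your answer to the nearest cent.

$37.10

CRR parameters: u = e^(σ√Δt) = e^(0.15·√0.5) = 1.1119, d = 1/u = 0.8994
Per-period rate: rΔt = 0.07·0.5 = 0.035, so R = e^0.035 = 1.0356
Risk-neutral probability p = (e^0.035 − 0.8994)/(1.1119 − 0.8994) = 0.1363/0.2125 = 0.6411
Terminal stock prices: S_uu = 166.9, S_ud = 135, S_dd = 109.2
Terminal payoffs (S − K): max(61.9, 0) = 61.9, max(30, 0) = 30, max(4.196, 0) = 4.196
Node u (S = 150.1): V_u = e^(−0.035)·[0.6411·61.9020 + 0.3589·30.0000] = 48.7173
Node d (S = 121.4): V_d = e^(−0.035)·[0.6411·30.0000 + 0.3589·4.1958] = 20.0257
Node 0 (S = 135): V_0 = e^(−0.035)·[0.6411·48.7173 + 0.3589·20.0257] = 37.0986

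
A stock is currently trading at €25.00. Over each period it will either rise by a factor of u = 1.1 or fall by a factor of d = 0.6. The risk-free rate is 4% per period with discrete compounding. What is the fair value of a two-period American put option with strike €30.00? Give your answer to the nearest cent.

Risk-neutral probability p = (1 + 0.04 − 0.6)/(1.1 − 0.6) = 0.4400/0.5000 = 0.8800
Terminal stock prices: S_uu = 30.25, S_ud = 16.5, S_dd = 9
Terminal payoffs (K − S): max(-0.25, 0) = 0, max(13.5, 0) = 13.5, max(21, 0) = 21
Node u (S = 27.5): continuation = 1/1.04·[0.8800·0.0000 + 0.1200·13.5000] = 1.5577; exercise value = 2.5000 > continuation, so V_u = 2.5000 (exercise)
Node d (S = 15): continuation = 1/1.04·[0.8800·13.5000 + 0.1200·21.0000] = 13.8462; exercise value = 15.0000 > continuation, so V_d = 15.0000 (exercise)
Node 0 (S = 25): continuation = 1/1.04·[0.8800·2.5000 + 0.1200·15.0000] = 3.8462; exercise value = 5.0000 > continuation, so V_0 = 5.0000 (exercise)

€5.00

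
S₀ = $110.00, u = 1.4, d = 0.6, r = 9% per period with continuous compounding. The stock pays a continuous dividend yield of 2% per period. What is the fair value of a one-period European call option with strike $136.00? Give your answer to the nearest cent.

$9.72

Per-period risk-free factor R = e^0.09 = 1.0942; dividend-adjusted growth = e^(0.09−0.02) = 1.0725.
Risk-neutral probability p = (1.0725 − 0.6)/(1.4 − 0.6) = 0.4725/0.8000 = 0.5906
Terminal stock prices: S_u = 154, S_d = 66
Terminal payoffs (S − K): max(18, 0) = 18, max(-70, 0) = 0
Node 0 (S = 110): V_0 = e^(−0.09)·[0.5906·18.0000 + 0.4094·0.0000] = 9.7164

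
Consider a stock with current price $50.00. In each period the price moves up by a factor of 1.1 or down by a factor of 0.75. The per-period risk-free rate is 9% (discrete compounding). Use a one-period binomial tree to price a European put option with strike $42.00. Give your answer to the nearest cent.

$0.12

Risk-neutral probability p = (1 + 0.09 − 0.75)/(1.1 − 0.75) = 0.3400/0.3500 = 0.9714
Terminal stock prices: S_u = 55, S_d = 37.5
Terminal payoffs (K − S): max(-13, 0) = 0, max(4.5, 0) = 4.5
Node 0 (S = 50): V_0 = 1/1.09·[0.9714·0.0000 + 0.0286·4.5000] = 0.1180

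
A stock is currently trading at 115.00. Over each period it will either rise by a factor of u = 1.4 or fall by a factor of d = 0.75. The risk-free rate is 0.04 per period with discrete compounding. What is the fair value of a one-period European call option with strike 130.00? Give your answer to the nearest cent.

Risk-neutral probability p = (1 + 0.04 − 0.75)/(1.4 − 0.75) = 0.2900/0.6500 = 0.4462
Terminal stock prices: S_u = 161, S_d = 86.25
Terminal payoffs (S − K): max(31, 0) = 31, max(-43.75, 0) = 0
Node 0 (S = 115): V_0 = 1/1.04·[0.4462·31.0000 + 0.5538·0.0000] = 13.2988

13.30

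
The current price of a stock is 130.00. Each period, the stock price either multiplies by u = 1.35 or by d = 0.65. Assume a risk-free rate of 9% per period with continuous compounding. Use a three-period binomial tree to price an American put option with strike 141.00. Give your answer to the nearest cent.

Risk-neutral probability p = (e^0.09 − 0.65)/(1.35 − 0.65) = 0.4442/0.7000 = 0.6345
Terminal stock prices: S_uuu = 319.8, S_uud = 154, S_udd = 74.15, S_ddd = 35.7
Terminal payoffs (K − S): max(-178.8, 0) = 0, max(-13, 0) = 0, max(66.85, 0) = 66.85, max(105.3, 0) = 105.3
Node uu (S = 236.9): continuation = e^(−0.09)·[0.6345·0.0000 + 0.3655·0.0000] = 0.0000; exercise value = 0.0000 ≤ continuation, so V_uu = 0.0000
Node ud (S = 114.1): continuation = e^(−0.09)·[0.6345·0.0000 + 0.3655·66.8512] = 22.3290; exercise value = 26.9250 > continuation, so V_ud = 26.9250 (exercise)
Node dd (S = 54.93): continuation = e^(−0.09)·[0.6345·66.8512 + 0.3655·105.2987] = 73.9393; exercise value = 86.0750 > continuation, so V_dd = 86.0750 (exercise)
Node u (S = 175.5): continuation = e^(−0.09)·[0.6345·0.0000 + 0.3655·26.9250] = 8.9932; exercise value = 0.0000 ≤ continuation, so V_u = 8.9932
Node d (S = 84.5): continuation = e^(−0.09)·[0.6345·26.9250 + 0.3655·86.0750] = 44.3643; exercise value = 56.5000 > continuation, so V_d = 56.5000 (exercise)
Node 0 (S = 130): continuation = e^(−0.09)·[0.6345·8.9932 + 0.3655·56.5000] = 24.0869; exercise value = 11.0000 ≤ continuation, so V_0 = 24.0869

24.09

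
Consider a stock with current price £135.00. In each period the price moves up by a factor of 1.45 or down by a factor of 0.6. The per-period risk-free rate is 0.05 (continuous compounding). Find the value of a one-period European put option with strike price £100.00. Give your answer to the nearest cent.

£8.48

Risk-neutral probability p = (e^0.05 − 0.6)/(1.45 − 0.6) = 0.4513/0.8500 = 0.5309
Terminal stock prices: S_u = 195.8, S_d = 81
Terminal payoffs (K − S): max(-95.75, 0) = 0, max(19, 0) = 19
Node 0 (S = 135): V_0 = e^(−0.05)·[0.5309·0.0000 + 0.4691·19.0000] = 8.4781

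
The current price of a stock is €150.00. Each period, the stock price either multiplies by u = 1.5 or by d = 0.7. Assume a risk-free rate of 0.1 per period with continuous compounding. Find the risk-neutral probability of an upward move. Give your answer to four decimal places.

Risk-neutral probability p = (e^0.1 − 0.7)/(1.5 − 0.7) = 0.4052/0.8000 = 0.5065

p = 0.5065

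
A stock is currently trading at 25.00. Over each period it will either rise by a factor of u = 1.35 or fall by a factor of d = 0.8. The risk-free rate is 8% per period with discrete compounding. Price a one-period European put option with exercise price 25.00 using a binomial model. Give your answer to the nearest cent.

Risk-neutral probability p = (1 + 0.08 − 0.8)/(1.35 − 0.8) = 0.2800/0.5500 = 0.5091
Terminal stock prices: S_u = 33.75, S_d = 20
Terminal payoffs (K − S): max(-8.75, 0) = 0, max(5, 0) = 5
Node 0 (S = 25): V_0 = 1/1.08·[0.5091·0.0000 + 0.4909·5.0000] = 2.2727

2.27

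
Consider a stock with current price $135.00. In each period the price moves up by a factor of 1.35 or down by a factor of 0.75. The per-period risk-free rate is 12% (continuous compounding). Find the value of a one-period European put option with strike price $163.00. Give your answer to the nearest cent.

$20.31

Risk-neutral probability p = (e^0.12 − 0.75)/(1.35 − 0.75) = 0.3775/0.6000 = 0.6292
Terminal stock prices: S_u = 182.2, S_d = 101.2
Terminal payoffs (K − S): max(-19.25, 0) = 0, max(61.75, 0) = 61.75
Node 0 (S = 135): V_0 = e^(−0.12)·[0.6292·0.0000 + 0.3708·61.7500] = 20.3098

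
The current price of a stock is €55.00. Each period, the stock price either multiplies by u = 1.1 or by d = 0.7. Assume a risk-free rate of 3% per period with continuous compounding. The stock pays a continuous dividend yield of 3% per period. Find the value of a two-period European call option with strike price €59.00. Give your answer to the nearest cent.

Per-period risk-free factor R = e^0.03 = 1.0305; dividend-adjusted growth = e^(0.03−0.03) = 1.0000.
Risk-neutral probability p = (1.0000 − 0.7)/(1.1 − 0.7) = 0.3000/0.4000 = 0.7500
Terminal stock prices: S_uu = 66.55, S_ud = 42.35, S_dd = 26.95
Terminal payoffs (S − K): max(7.55, 0) = 7.55, max(-16.65, 0) = 0, max(-32.05, 0) = 0
Node u (S = 60.5): V_u = e^(−0.03)·[0.7500·7.5500 + 0.2500·0.0000] = 5.4951
Node d (S = 38.5): V_d = e^(−0.03)·[0.7500·0.0000 + 0.2500·0.0000] = 0.0000
Node 0 (S = 55): V_0 = e^(−0.03)·[0.7500·5.4951 + 0.2500·0.0000] = 3.9996

€4.00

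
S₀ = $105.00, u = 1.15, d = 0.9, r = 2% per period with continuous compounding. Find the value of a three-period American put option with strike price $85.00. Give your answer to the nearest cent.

$1.11

Risk-neutral probability p = (e^0.02 − 0.9)/(1.15 − 0.9) = 0.1202/0.2500 = 0.4808
Terminal stock prices: S_uuu = 159.7, S_uud = 125, S_udd = 97.81, S_ddd = 76.55
Terminal payoffs (K − S): max(-74.69, 0) = 0, max(-39.98, 0) = 0, max(-12.81, 0) = 0, max(8.455, 0) = 8.455
Node uu (S = 138.9): continuation = e^(−0.02)·[0.4808·0.0000 + 0.5192·0.0000] = 0.0000; exercise value = 0.0000 ≤ continuation, so V_uu = 0.0000
Node ud (S = 108.7): continuation = e^(−0.02)·[0.4808·0.0000 + 0.5192·0.0000] = 0.0000; exercise value = 0.0000 ≤ continuation, so V_ud = 0.0000
Node dd (S = 85.05): continuation = e^(−0.02)·[0.4808·0.0000 + 0.5192·8.4550] = 4.3029; exercise value = 0.0000 ≤ continuation, so V_dd = 4.3029
Node u (S = 120.7): continuation = e^(−0.02)·[0.4808·0.0000 + 0.5192·0.0000] = 0.0000; exercise value = 0.0000 ≤ continuation, so V_u = 0.0000
Node d (S = 94.5): continuation = e^(−0.02)·[0.4808·0.0000 + 0.5192·4.3029] = 2.1898; exercise value = 0.0000 ≤ continuation, so V_d = 2.1898
Node 0 (S = 105): continuation = e^(−0.02)·[0.4808·0.0000 + 0.5192·2.1898] = 1.1144; exercise value = 0.0000 ≤ continuation, so V_0 = 1.1144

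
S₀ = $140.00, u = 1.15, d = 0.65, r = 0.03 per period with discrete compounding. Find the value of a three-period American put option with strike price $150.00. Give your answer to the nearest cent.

Risk-neutral probability p = (1 + 0.03 − 0.65)/(1.15 − 0.65) = 0.3800/0.5000 = 0.7600
Terminal stock prices: S_uuu = 212.9, S_uud = 120.3, S_udd = 68.02, S_ddd = 38.45
Terminal payoffs (K − S): max(-62.92, 0) = 0, max(29.65, 0) = 29.65, max(81.98, 0) = 81.98, max(111.6, 0) = 111.6
Node uu (S = 185.1): continuation = 1/1.03·[0.7600·0.0000 + 0.2400·29.6525] = 6.9093; exercise value = 0.0000 ≤ continuation, so V_uu = 6.9093
Node ud (S = 104.7): continuation = 1/1.03·[0.7600·29.6525 + 0.2400·81.9775] = 40.9811; exercise value = 45.3500 > continuation, so V_ud = 45.3500 (exercise)
Node dd (S = 59.15): continuation = 1/1.03·[0.7600·81.9775 + 0.2400·111.5525] = 86.4811; exercise value = 90.8500 > continuation, so V_dd = 90.8500 (exercise)
Node u (S = 161): continuation = 1/1.03·[0.7600·6.9093 + 0.2400·45.3500] = 15.6651; exercise value = 0.0000 ≤ continuation, so V_u = 15.6651
Node d (S = 91): continuation = 1/1.03·[0.7600·45.3500 + 0.2400·90.8500] = 54.6311; exercise value = 59.0000 > continuation, so V_d = 59.0000 (exercise)
Node 0 (S = 140): continuation = 1/1.03·[0.7600·15.6651 + 0.2400·59.0000] = 25.3063; exercise value = 10.0000 ≤ continuation, so V_0 = 25.3063

$25.31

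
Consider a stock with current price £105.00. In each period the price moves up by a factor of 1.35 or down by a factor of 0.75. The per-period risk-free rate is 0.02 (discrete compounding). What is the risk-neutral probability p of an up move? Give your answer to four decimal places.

Risk-neutral probability p = (1 + 0.02 − 0.75)/(1.35 − 0.75) = 0.2700/0.6000 = 0.4500

p = 0.4500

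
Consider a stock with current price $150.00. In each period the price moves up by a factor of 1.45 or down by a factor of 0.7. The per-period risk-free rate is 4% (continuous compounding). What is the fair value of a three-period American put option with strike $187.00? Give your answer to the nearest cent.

$52.63

Risk-neutral probability p = (e^0.04 − 0.7)/(1.45 − 0.7) = 0.3408/0.7500 = 0.4544
Terminal stock prices: S_uuu = 457.3, S_uud = 220.8, S_udd = 106.6, S_ddd = 51.45
Terminal payoffs (K − S): max(-270.3, 0) = 0, max(-33.76, 0) = 0, max(80.43, 0) = 80.43, max(135.6, 0) = 135.6
Node uu (S = 315.4): continuation = e^(−0.04)·[0.4544·0.0000 + 0.5456·0.0000] = 0.0000; exercise value = 0.0000 ≤ continuation, so V_uu = 0.0000
Node ud (S = 152.2): continuation = e^(−0.04)·[0.4544·0.0000 + 0.5456·80.4250] = 42.1582; exercise value = 34.7500 ≤ continuation, so V_ud = 42.1582
Node dd (S = 73.5): continuation = e^(−0.04)·[0.4544·80.4250 + 0.5456·135.5500] = 106.1676; exercise value = 113.5000 > continuation, so V_dd = 113.5000 (exercise)
Node u (S = 217.5): continuation = e^(−0.04)·[0.4544·0.0000 + 0.5456·42.1582] = 22.0990; exercise value = 0.0000 ≤ continuation, so V_u = 22.0990
Node d (S = 105): continuation = e^(−0.04)·[0.4544·42.1582 + 0.5456·113.5000] = 77.9020; exercise value = 82.0000 > continuation, so V_d = 82.0000 (exercise)
Node 0 (S = 150): continuation = e^(−0.04)·[0.4544·22.0990 + 0.5456·82.0000] = 52.6322; exercise value = 37.0000 ≤ continuation, so V_0 = 52.6322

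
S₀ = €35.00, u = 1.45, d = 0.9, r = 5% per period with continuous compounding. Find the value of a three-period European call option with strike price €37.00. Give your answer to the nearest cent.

€6.92

Risk-neutral probability p = (e^0.05 − 0.9)/(1.45 − 0.9) = 0.1513/0.5500 = 0.2750
Terminal stock prices: S_uuu = 106.7, S_uud = 66.23, S_udd = 41.11, S_ddd = 25.52
Terminal payoffs (S − K): max(69.7, 0) = 69.7, max(29.23, 0) = 29.23, max(4.108, 0) = 4.108, max(-11.48, 0) = 0
Node uu (S = 73.59): V_uu = e^(−0.05)·[0.2750·69.7019 + 0.7250·29.2288] = 38.3920
Node ud (S = 45.68): V_ud = e^(−0.05)·[0.2750·29.2288 + 0.7250·4.1075] = 10.4795
Node dd (S = 28.35): V_dd = e^(−0.05)·[0.2750·4.1075 + 0.7250·0.0000] = 1.0746
Node u (S = 50.75): V_u = e^(−0.05)·[0.2750·38.3920 + 0.7250·10.4795] = 17.2710
Node d (S = 31.5): V_d = e^(−0.05)·[0.2750·10.4795 + 0.7250·1.0746] = 3.4828
Node 0 (S = 35): V_0 = e^(−0.05)·[0.2750·17.2710 + 0.7250·3.4828] = 6.9203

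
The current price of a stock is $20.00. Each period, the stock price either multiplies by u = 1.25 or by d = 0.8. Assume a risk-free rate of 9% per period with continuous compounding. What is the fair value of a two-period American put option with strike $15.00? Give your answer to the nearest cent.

Risk-neutral probability p = (e^0.09 − 0.8)/(1.25 − 0.8) = 0.2942/0.4500 = 0.6537
Terminal stock prices: S_uu = 31.25, S_ud = 20, S_dd = 12.8
Terminal payoffs (K − S): max(-16.25, 0) = 0, max(-5, 0) = 0, max(2.2, 0) = 2.2
Node u (S = 25): continuation = e^(−0.09)·[0.6537·0.0000 + 0.3463·0.0000] = 0.0000; exercise value = 0.0000 ≤ continuation, so V_u = 0.0000
Node d (S = 16): continuation = e^(−0.09)·[0.6537·0.0000 + 0.3463·2.2000] = 0.6962; exercise value = 0.0000 ≤ continuation, so V_d = 0.6962
Node 0 (S = 20): continuation = e^(−0.09)·[0.6537·0.0000 + 0.3463·0.6962] = 0.2203; exercise value = 0.0000 ≤ continuation, so V_0 = 0.2203

$0.22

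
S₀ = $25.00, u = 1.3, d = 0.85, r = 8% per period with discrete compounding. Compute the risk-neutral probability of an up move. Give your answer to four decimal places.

Risk-neutral probability p = (1 + 0.08 − 0.85)/(1.3 − 0.85) = 0.2300/0.4500 = 0.5111

p = 0.5111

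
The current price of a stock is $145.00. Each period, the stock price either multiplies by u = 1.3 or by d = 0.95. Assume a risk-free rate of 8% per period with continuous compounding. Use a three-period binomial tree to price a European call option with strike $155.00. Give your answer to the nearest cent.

Risk-neutral probability p = (e^0.08 − 0.95)/(1.3 − 0.95) = 0.1333/0.3500 = 0.3808
Terminal stock prices: S_uuu = 318.6, S_uud = 232.8, S_udd = 170.1, S_ddd = 124.3
Terminal payoffs (S − K): max(163.6, 0) = 163.6, max(77.8, 0) = 77.8, max(15.12, 0) = 15.12, max(-30.68, 0) = 0
Node uu (S = 245.1): V_uu = e^(−0.08)·[0.3808·163.5650 + 0.6192·77.7975] = 101.9670
Node ud (S = 179.1): V_ud = e^(−0.08)·[0.3808·77.7975 + 0.6192·15.1213] = 35.9920
Node dd (S = 130.9): V_dd = e^(−0.08)·[0.3808·15.1213 + 0.6192·0.0000] = 5.3157
Node u (S = 188.5): V_u = e^(−0.08)·[0.3808·101.9670 + 0.6192·35.9920] = 56.4177
Node d (S = 137.8): V_d = e^(−0.08)·[0.3808·35.9920 + 0.6192·5.3157] = 15.6910
Node 0 (S = 145): V_0 = e^(−0.08)·[0.3808·56.4177 + 0.6192·15.6910] = 28.8017

$28.80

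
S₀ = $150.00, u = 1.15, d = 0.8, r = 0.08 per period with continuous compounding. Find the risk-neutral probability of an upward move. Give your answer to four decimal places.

Risk-neutral probability p = (e^0.08 − 0.8)/(1.15 − 0.8) = 0.2833/0.3500 = 0.8094

p = 0.8094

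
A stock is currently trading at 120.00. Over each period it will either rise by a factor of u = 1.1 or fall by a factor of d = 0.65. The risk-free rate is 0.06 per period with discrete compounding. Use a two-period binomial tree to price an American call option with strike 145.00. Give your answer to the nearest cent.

Risk-neutral probability p = (1 + 0.06 − 0.65)/(1.1 − 0.65) = 0.4100/0.4500 = 0.9111
Terminal stock prices: S_uu = 145.2, S_ud = 85.8, S_dd = 50.7
Terminal payoffs (S − K): max(0.2, 0) = 0.2, max(-59.2, 0) = 0, max(-94.3, 0) = 0
Node u (S = 132): continuation = 1/1.06·[0.9111·0.2000 + 0.0889·0.0000] = 0.1719; exercise value = 0.0000 ≤ continuation, so V_u = 0.1719
Node d (S = 78): continuation = 1/1.06·[0.9111·0.0000 + 0.0889·0.0000] = 0.0000; exercise value = 0.0000 ≤ continuation, so V_d = 0.0000
Node 0 (S = 120): continuation = 1/1.06·[0.9111·0.1719 + 0.0889·0.0000] = 0.1478; exercise value = 0.0000 ≤ continuation, so V_0 = 0.1478

0.15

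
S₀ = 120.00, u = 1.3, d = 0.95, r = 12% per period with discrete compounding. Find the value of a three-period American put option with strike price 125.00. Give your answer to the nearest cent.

Risk-neutral probability p = (1 + 0.12 − 0.95)/(1.3 − 0.95) = 0.1700/0.3500 = 0.4857
Terminal stock prices: S_uuu = 263.6, S_uud = 192.7, S_udd = 140.8, S_ddd = 102.9
Terminal payoffs (K − S): max(-138.6, 0) = 0, max(-67.66, 0) = 0, max(-15.79, 0) = 0, max(22.12, 0) = 22.12
Node uu (S = 202.8): continuation = 1/1.12·[0.4857·0.0000 + 0.5143·0.0000] = 0.0000; exercise value = 0.0000 ≤ continuation, so V_uu = 0.0000
Node ud (S = 148.2): continuation = 1/1.12·[0.4857·0.0000 + 0.5143·0.0000] = 0.0000; exercise value = 0.0000 ≤ continuation, so V_ud = 0.0000
Node dd (S = 108.3): continuation = 1/1.12·[0.4857·0.0000 + 0.5143·22.1150] = 10.1548; exercise value = 16.7000 > continuation, so V_dd = 16.7000 (exercise)
Node u (S = 156): continuation = 1/1.12·[0.4857·0.0000 + 0.5143·0.0000] = 0.0000; exercise value = 0.0000 ≤ continuation, so V_u = 0.0000
Node d (S = 114): continuation = 1/1.12·[0.4857·0.0000 + 0.5143·16.7000] = 7.6684; exercise value = 11.0000 > continuation, so V_d = 11.0000 (exercise)
Node 0 (S = 120): continuation = 1/1.12·[0.4857·0.0000 + 0.5143·11.0000] = 5.0510; exercise value = 5.0000 ≤ continuation, so V_0 = 5.0510

5.05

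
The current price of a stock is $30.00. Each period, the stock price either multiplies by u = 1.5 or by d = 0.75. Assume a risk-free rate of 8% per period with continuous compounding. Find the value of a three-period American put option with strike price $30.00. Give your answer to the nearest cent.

Risk-neutral probability p = (e^0.08 − 0.75)/(1.5 − 0.75) = 0.3333/0.7500 = 0.4444
Terminal stock prices: S_uuu = 101.2, S_uud = 50.62, S_udd = 25.31, S_ddd = 12.66
Terminal payoffs (K − S): max(-71.25, 0) = 0, max(-20.62, 0) = 0, max(4.688, 0) = 4.688, max(17.34, 0) = 17.34
Node uu (S = 67.5): continuation = e^(−0.08)·[0.4444·0.0000 + 0.5556·0.0000] = 0.0000; exercise value = 0.0000 ≤ continuation, so V_uu = 0.0000
Node ud (S = 33.75): continuation = e^(−0.08)·[0.4444·0.0000 + 0.5556·4.6875] = 2.4042; exercise value = 0.0000 ≤ continuation, so V_ud = 2.4042
Node dd (S = 16.88): continuation = e^(−0.08)·[0.4444·4.6875 + 0.5556·17.3438] = 10.8185; exercise value = 13.1250 > continuation, so V_dd = 13.1250 (exercise)
Node u (S = 45): continuation = e^(−0.08)·[0.4444·0.0000 + 0.5556·2.4042] = 1.2331; exercise value = 0.0000 ≤ continuation, so V_u = 1.2331
Node d (S = 22.5): continuation = e^(−0.08)·[0.4444·2.4042 + 0.5556·13.1250] = 7.7181; exercise value = 7.5000 ≤ continuation, so V_d = 7.7181
Node 0 (S = 30): continuation = e^(−0.08)·[0.4444·1.2331 + 0.5556·7.7181] = 4.4644; exercise value = 0.0000 ≤ continuation, so V_0 = 4.4644

$4.46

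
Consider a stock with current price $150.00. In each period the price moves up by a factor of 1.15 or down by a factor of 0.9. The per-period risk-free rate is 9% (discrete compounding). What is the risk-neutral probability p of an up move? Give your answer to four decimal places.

p = 0.7600

Risk-neutral probability p = (1 + 0.09 − 0.9)/(1.15 − 0.9) = 0.1900/0.2500 = 0.7600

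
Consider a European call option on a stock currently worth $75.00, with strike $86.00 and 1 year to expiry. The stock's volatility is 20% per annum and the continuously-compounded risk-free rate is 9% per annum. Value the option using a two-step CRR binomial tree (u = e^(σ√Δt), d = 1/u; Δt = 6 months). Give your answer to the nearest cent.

CRR parameters: u = e^(σ√Δt) = e^(0.2·√0.5) = 1.1519, d = 1/u = 0.8681
Per-period rate: rΔt = 0.09·0.5 = 0.045, so R = e^0.045 = 1.0460
Risk-neutral probability p = (e^0.045 − 0.8681)/(1.1519 − 0.8681) = 0.1779/0.2838 = 0.6269
Terminal stock prices: S_uu = 99.52, S_ud = 75, S_dd = 56.52
Terminal payoffs (S − K): max(13.52, 0) = 13.52, max(-11, 0) = 0, max(-29.48, 0) = 0
Node u (S = 86.39): V_u = e^(−0.045)·[0.6269·13.5172 + 0.3731·0.0000] = 8.1010
Node d (S = 65.11): V_d = e^(−0.045)·[0.6269·0.0000 + 0.3731·0.0000] = 0.0000
Node 0 (S = 75): V_0 = e^(−0.045)·[0.6269·8.1010 + 0.3731·0.0000] = 4.8550

$4.86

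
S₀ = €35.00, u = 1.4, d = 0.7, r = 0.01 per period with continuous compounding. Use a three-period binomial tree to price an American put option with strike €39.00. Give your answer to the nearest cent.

Risk-neutral probability p = (e^0.01 − 0.7)/(1.4 − 0.7) = 0.3101/0.7000 = 0.4429
Terminal stock prices: S_uuu = 96.04, S_uud = 48.02, S_udd = 24.01, S_ddd = 12
Terminal payoffs (K − S): max(-57.04, 0) = 0, max(-9.02, 0) = 0, max(14.99, 0) = 14.99, max(27, 0) = 27
Node uu (S = 68.6): continuation = e^(−0.01)·[0.4429·0.0000 + 0.5571·0.0000] = 0.0000; exercise value = 0.0000 ≤ continuation, so V_uu = 0.0000
Node ud (S = 34.3): continuation = e^(−0.01)·[0.4429·0.0000 + 0.5571·14.9900] = 8.2674; exercise value = 4.7000 ≤ continuation, so V_ud = 8.2674
Node dd (S = 17.15): continuation = e^(−0.01)·[0.4429·14.9900 + 0.5571·26.9950] = 21.4619; exercise value = 21.8500 > continuation, so V_dd = 21.8500 (exercise)
Node u (S = 49): continuation = e^(−0.01)·[0.4429·0.0000 + 0.5571·8.2674] = 4.5597; exercise value = 0.0000 ≤ continuation, so V_u = 4.5597
Node d (S = 24.5): continuation = e^(−0.01)·[0.4429·8.2674 + 0.5571·21.8500] = 15.6763; exercise value = 14.5000 ≤ continuation, so V_d = 15.6763
Node 0 (S = 35): continuation = e^(−0.01)·[0.4429·4.5597 + 0.5571·15.6763] = 10.6455; exercise value = 4.0000 ≤ continuation, so V_0 = 10.6455

€10.65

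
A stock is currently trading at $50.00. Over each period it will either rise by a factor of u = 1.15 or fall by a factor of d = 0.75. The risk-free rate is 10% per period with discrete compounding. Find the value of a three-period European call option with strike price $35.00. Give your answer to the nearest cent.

$23.81

Risk-neutral probability p = (1 + 0.1 − 0.75)/(1.15 − 0.75) = 0.3500/0.4000 = 0.8750
Terminal stock prices: S_uuu = 76.04, S_uud = 49.59, S_udd = 32.34, S_ddd = 21.09
Terminal payoffs (S − K): max(41.04, 0) = 41.04, max(14.59, 0) = 14.59, max(-2.656, 0) = 0, max(-13.91, 0) = 0
Node uu (S = 66.12): V_uu = 1/1.1·[0.8750·41.0437 + 0.1250·14.5937] = 34.3068
Node ud (S = 43.12): V_ud = 1/1.1·[0.8750·14.5937 + 0.1250·0.0000] = 11.6087
Node dd (S = 28.12): V_dd = 1/1.1·[0.8750·0.0000 + 0.1250·0.0000] = 0.0000
Node u (S = 57.5): V_u = 1/1.1·[0.8750·34.3068 + 0.1250·11.6087] = 28.6087
Node d (S = 37.5): V_d = 1/1.1·[0.8750·11.6087 + 0.1250·0.0000] = 9.2342
Node 0 (S = 50): V_0 = 1/1.1·[0.8750·28.6087 + 0.1250·9.2342] = 23.8062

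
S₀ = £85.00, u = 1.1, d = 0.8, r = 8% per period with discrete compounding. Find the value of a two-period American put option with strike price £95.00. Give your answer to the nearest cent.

£10.00

Risk-neutral probability p = (1 + 0.08 − 0.8)/(1.1 − 0.8) = 0.2800/0.3000 = 0.9333
Terminal stock prices: S_uu = 102.9, S_ud = 74.8, S_dd = 54.4
Terminal payoffs (K − S): max(-7.85, 0) = 0, max(20.2, 0) = 20.2, max(40.6, 0) = 40.6
Node u (S = 93.5): continuation = 1/1.08·[0.9333·0.0000 + 0.0667·20.2000] = 1.2469; exercise value = 1.5000 > continuation, so V_u = 1.5000 (exercise)
Node d (S = 68): continuation = 1/1.08·[0.9333·20.2000 + 0.0667·40.6000] = 19.9630; exercise value = 27.0000 > continuation, so V_d = 27.0000 (exercise)
Node 0 (S = 85): continuation = 1/1.08·[0.9333·1.5000 + 0.0667·27.0000] = 2.9630; exercise value = 10.0000 > continuation, so V_0 = 10.0000 (exercise)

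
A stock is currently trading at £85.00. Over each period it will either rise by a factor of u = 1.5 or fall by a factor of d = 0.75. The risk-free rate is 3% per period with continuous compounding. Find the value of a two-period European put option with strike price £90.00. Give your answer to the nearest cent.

£15.57

Risk-neutral probability p = (e^0.03 − 0.75)/(1.5 − 0.75) = 0.2805/0.7500 = 0.3739
Terminal stock prices: S_uu = 191.2, S_ud = 95.62, S_dd = 47.81
Terminal payoffs (K − S): max(-101.2, 0) = 0, max(-5.625, 0) = 0, max(42.19, 0) = 42.19
Node u (S = 127.5): V_u = e^(−0.03)·[0.3739·0.0000 + 0.6261·0.0000] = 0.0000
Node d (S = 63.75): V_d = e^(−0.03)·[0.3739·0.0000 + 0.6261·42.1875] = 25.6313
Node 0 (S = 85): V_0 = e^(−0.03)·[0.3739·0.0000 + 0.6261·25.6313] = 15.5725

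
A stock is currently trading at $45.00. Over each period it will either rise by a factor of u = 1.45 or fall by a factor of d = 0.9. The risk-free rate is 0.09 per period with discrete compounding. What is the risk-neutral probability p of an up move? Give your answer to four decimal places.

Risk-neutral probability p = (1 + 0.09 − 0.9)/(1.45 − 0.9) = 0.1900/0.5500 = 0.3455

p = 0.3455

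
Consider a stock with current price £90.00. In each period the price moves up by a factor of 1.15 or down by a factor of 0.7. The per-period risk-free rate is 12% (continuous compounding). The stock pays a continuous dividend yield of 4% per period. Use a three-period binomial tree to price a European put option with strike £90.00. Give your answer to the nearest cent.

Per-period risk-free factor R = e^0.12 = 1.1275; dividend-adjusted growth = e^(0.12−0.04) = 1.0833.
Risk-neutral probability p = (1.0833 − 0.7)/(1.15 − 0.7) = 0.3833/0.4500 = 0.8517
Terminal stock prices: S_uuu = 136.9, S_uud = 83.32, S_udd = 50.71, S_ddd = 30.87
Terminal payoffs (K − S): max(-46.88, 0) = 0, max(6.683, 0) = 6.683, max(39.29, 0) = 39.29, max(59.13, 0) = 59.13
Node uu (S = 119): V_uu = e^(−0.12)·[0.8517·0.0000 + 0.1483·6.6825] = 0.8787
Node ud (S = 72.45): V_ud = e^(−0.12)·[0.8517·6.6825 + 0.1483·39.2850] = 10.2136
Node dd (S = 44.1): V_dd = e^(−0.12)·[0.8517·39.2850 + 0.1483·59.1300] = 37.4520
Node u (S = 103.5): V_u = e^(−0.12)·[0.8517·0.8787 + 0.1483·10.2136] = 2.0067
Node d (S = 63): V_d = e^(−0.12)·[0.8517·10.2136 + 0.1483·37.4520] = 12.6402
Node 0 (S = 90): V_0 = e^(−0.12)·[0.8517·2.0067 + 0.1483·12.6402] = 3.1780

£3.18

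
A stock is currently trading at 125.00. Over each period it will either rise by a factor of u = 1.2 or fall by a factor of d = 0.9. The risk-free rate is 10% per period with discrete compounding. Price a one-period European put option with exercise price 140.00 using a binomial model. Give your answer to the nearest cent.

8.33

Risk-neutral probability p = (1 + 0.1 − 0.9)/(1.2 − 0.9) = 0.2000/0.3000 = 0.6667
Terminal stock prices: S_u = 150, S_d = 112.5
Terminal payoffs (K − S): max(-10, 0) = 0, max(27.5, 0) = 27.5
Node 0 (S = 125): V_0 = 1/1.1·[0.6667·0.0000 + 0.3333·27.5000] = 8.3333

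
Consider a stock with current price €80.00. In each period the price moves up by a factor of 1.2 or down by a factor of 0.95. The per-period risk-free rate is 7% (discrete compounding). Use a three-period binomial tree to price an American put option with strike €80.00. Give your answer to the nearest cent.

Risk-neutral probability p = (1 + 0.07 − 0.95)/(1.2 − 0.95) = 0.1200/0.2500 = 0.4800
Terminal stock prices: S_uuu = 138.2, S_uud = 109.4, S_udd = 86.64, S_ddd = 68.59
Terminal payoffs (K − S): max(-58.24, 0) = 0, max(-29.44, 0) = 0, max(-6.64, 0) = 0, max(11.41, 0) = 11.41
Node uu (S = 115.2): continuation = 1/1.07·[0.4800·0.0000 + 0.5200·0.0000] = 0.0000; exercise value = 0.0000 ≤ continuation, so V_uu = 0.0000
Node ud (S = 91.2): continuation = 1/1.07·[0.4800·0.0000 + 0.5200·0.0000] = 0.0000; exercise value = 0.0000 ≤ continuation, so V_ud = 0.0000
Node dd (S = 72.2): continuation = 1/1.07·[0.4800·0.0000 + 0.5200·11.4100] = 5.5450; exercise value = 7.8000 > continuation, so V_dd = 7.8000 (exercise)
Node u (S = 96): continuation = 1/1.07·[0.4800·0.0000 + 0.5200·0.0000] = 0.0000; exercise value = 0.0000 ≤ continuation, so V_u = 0.0000
Node d (S = 76): continuation = 1/1.07·[0.4800·0.0000 + 0.5200·7.8000] = 3.7907; exercise value = 4.0000 > continuation, so V_d = 4.0000 (exercise)
Node 0 (S = 80): continuation = 1/1.07·[0.4800·0.0000 + 0.5200·4.0000] = 1.9439; exercise value = 0.0000 ≤ continuation, so V_0 = 1.9439

€1.94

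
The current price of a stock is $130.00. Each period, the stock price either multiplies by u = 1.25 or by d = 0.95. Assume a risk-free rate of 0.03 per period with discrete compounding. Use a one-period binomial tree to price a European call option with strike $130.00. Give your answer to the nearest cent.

$8.41

Risk-neutral probability p = (1 + 0.03 − 0.95)/(1.25 − 0.95) = 0.0800/0.3000 = 0.2667
Terminal stock prices: S_u = 162.5, S_d = 123.5
Terminal payoffs (S − K): max(32.5, 0) = 32.5, max(-6.5, 0) = 0
Node 0 (S = 130): V_0 = 1/1.03·[0.2667·32.5000 + 0.7333·0.0000] = 8.4142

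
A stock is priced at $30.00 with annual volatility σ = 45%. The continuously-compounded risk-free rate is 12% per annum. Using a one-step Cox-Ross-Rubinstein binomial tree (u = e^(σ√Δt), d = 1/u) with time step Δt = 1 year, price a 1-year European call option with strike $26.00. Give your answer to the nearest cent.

CRR parameters: u = e^(σ√Δt) = e^(0.45·√1) = 1.5683, d = 1/u = 0.6376
Per-period rate: rΔt = 0.12·1 = 0.12, so R = e^0.12 = 1.1275
Risk-neutral probability p = (e^0.12 − 0.6376)/(1.5683 − 0.6376) = 0.4899/0.9307 = 0.5264
Terminal stock prices: S_u = 47.05, S_d = 19.13
Terminal payoffs (S − K): max(21.05, 0) = 21.05, max(-6.871, 0) = 0
Node 0 (S = 30): V_0 = e^(−0.12)·[0.5264·21.0494 + 0.4736·0.0000] = 9.8266

$9.83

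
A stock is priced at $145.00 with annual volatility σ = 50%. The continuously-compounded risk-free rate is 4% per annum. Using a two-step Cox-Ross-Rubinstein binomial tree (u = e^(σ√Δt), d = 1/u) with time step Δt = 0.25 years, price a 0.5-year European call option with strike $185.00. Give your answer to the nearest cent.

CRR parameters: u = e^(σ√Δt) = e^(0.5·√0.25) = 1.2840, d = 1/u = 0.7788
Per-period rate: rΔt = 0.04·0.25 = 0.01, so R = e^0.01 = 1.0101
Risk-neutral probability p = (e^0.01 − 0.7788)/(1.2840 − 0.7788) = 0.2312/0.5052 = 0.4577
Terminal stock prices: S_uu = 239.1, S_ud = 145, S_dd = 87.95
Terminal payoffs (S − K): max(54.06, 0) = 54.06, max(-40, 0) = 0, max(-97.05, 0) = 0
Node u (S = 186.2): V_u = e^(−0.01)·[0.4577·54.0646 + 0.5423·0.0000] = 24.5000
Node d (S = 112.9): V_d = e^(−0.01)·[0.4577·0.0000 + 0.5423·0.0000] = 0.0000
Node 0 (S = 145): V_0 = e^(−0.01)·[0.4577·24.5000 + 0.5423·0.0000] = 11.1025

$11.10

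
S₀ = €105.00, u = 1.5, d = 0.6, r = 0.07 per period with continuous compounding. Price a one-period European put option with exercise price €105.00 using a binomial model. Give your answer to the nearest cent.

€18.60

Risk-neutral probability p = (e^0.07 − 0.6)/(1.5 − 0.6) = 0.4725/0.9000 = 0.5250
Terminal stock prices: S_u = 157.5, S_d = 63
Terminal payoffs (K − S): max(-52.5, 0) = 0, max(42, 0) = 42
Node 0 (S = 105): V_0 = e^(−0.07)·[0.5250·0.0000 + 0.4750·42.0000] = 18.6009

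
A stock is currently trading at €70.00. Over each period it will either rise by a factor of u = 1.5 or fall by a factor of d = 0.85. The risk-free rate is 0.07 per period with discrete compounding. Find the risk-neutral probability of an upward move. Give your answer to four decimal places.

p = 0.3385

Risk-neutral probability p = (1 + 0.07 − 0.85)/(1.5 − 0.85) = 0.2200/0.6500 = 0.3385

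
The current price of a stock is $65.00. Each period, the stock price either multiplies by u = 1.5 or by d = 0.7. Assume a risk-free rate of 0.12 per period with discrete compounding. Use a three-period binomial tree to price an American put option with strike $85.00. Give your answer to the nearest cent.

$20.08

Risk-neutral probability p = (1 + 0.12 − 0.7)/(1.5 − 0.7) = 0.4200/0.8000 = 0.5250
Terminal stock prices: S_uuu = 219.4, S_uud = 102.4, S_udd = 47.77, S_ddd = 22.29
Terminal payoffs (K − S): max(-134.4, 0) = 0, max(-17.38, 0) = 0, max(37.23, 0) = 37.23, max(62.71, 0) = 62.71
Node uu (S = 146.2): continuation = 1/1.12·[0.5250·0.0000 + 0.4750·0.0000] = 0.0000; exercise value = 0.0000 ≤ continuation, so V_uu = 0.0000
Node ud (S = 68.25): continuation = 1/1.12·[0.5250·0.0000 + 0.4750·37.2250] = 15.7874; exercise value = 16.7500 > continuation, so V_ud = 16.7500 (exercise)
Node dd (S = 31.85): continuation = 1/1.12·[0.5250·37.2250 + 0.4750·62.7050] = 44.0429; exercise value = 53.1500 > continuation, so V_dd = 53.1500 (exercise)
Node u (S = 97.5): continuation = 1/1.12·[0.5250·0.0000 + 0.4750·16.7500] = 7.1038; exercise value = 0.0000 ≤ continuation, so V_u = 7.1038
Node d (S = 45.5): continuation = 1/1.12·[0.5250·16.7500 + 0.4750·53.1500] = 30.3929; exercise value = 39.5000 > continuation, so V_d = 39.5000 (exercise)
Node 0 (S = 65): continuation = 1/1.12·[0.5250·7.1038 + 0.4750·39.5000] = 20.0821; exercise value = 20.0000 ≤ continuation, so V_0 = 20.0821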